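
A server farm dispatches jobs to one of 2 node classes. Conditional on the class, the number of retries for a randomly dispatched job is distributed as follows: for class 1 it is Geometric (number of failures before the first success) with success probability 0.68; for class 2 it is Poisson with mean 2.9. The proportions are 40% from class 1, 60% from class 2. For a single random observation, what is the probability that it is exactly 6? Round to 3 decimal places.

Conditional on each class, P(X = 6): 1: 0.000730144; 2: 0.0454571.
By total probability, P(X = 6) = 0.4·0.000730144 + 0.6·0.0454571 = 0.0275663.

0.028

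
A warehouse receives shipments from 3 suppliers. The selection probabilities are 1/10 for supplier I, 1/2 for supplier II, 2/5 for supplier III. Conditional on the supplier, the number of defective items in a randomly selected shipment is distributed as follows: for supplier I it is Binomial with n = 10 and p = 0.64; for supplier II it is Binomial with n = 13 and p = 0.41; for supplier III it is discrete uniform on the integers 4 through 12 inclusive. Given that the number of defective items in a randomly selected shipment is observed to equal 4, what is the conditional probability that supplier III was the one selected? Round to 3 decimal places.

Likelihoods P(X=4 | ·): I: 0.0766927; II: 0.175029; III: 0.111111.
Posterior ∝ prior × likelihood. Numerator for III: 0.4·0.111111 = 0.0444444.
Normalizing constant: 0.1·0.0766927 + 0.5·0.175029 + 0.4·0.111111 = 0.139628.
P(III | observation) = 0.0444444 / 0.139628 = 0.318306.

0.318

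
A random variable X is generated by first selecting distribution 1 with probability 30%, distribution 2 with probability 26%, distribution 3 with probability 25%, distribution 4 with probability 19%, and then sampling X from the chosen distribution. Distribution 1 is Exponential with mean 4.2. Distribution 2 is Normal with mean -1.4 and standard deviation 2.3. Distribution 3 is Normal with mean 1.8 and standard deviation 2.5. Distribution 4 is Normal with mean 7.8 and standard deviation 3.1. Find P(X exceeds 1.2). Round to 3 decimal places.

Conditional on each component, P(X > 1.2): 1: 0.751477; 2: 0.129147; 3: 0.594835; 4: 0.983374.
By total probability, P(X > 1.2) = 0.3·0.751477 + 0.26·0.129147 + 0.25·0.594835 + 0.19·0.983374 = 0.594571.

0.595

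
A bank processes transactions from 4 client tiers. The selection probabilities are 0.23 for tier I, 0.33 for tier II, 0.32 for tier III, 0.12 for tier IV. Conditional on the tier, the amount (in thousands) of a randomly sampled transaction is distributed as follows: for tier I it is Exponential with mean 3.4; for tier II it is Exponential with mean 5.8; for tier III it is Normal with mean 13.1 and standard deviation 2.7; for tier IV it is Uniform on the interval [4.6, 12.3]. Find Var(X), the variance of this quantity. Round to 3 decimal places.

Per component, I: μ=3.4, E[X²]=23.12; II: μ=5.8, E[X²]=67.28; III: μ=13.1, E[X²]=178.9; IV: μ=8.45, E[X²]=76.3433.
E[X] = 0.23·3.4 + 0.33·5.8 + 0.32·13.1 + 0.12·8.45 = 7.902.
E[X²] = 0.23·23.12 + 0.33·67.28 + 0.32·178.9 + 0.12·76.3433 = 93.9292.
Var(X) = E[X²] − (E[X])² = 93.9292 − 62.4416 = 31.4876.

31.488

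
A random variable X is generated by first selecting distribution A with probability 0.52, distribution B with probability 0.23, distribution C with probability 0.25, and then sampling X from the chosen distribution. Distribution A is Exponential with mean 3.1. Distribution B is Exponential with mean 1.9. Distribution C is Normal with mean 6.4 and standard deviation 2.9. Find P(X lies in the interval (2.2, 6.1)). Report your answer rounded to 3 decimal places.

0.342

Conditional on each component, P(2.2 < X < 6.1): A: 0.352031; B: 0.273811; C: 0.385034.
By total probability, P(2.2 < X < 6.1) = 0.52·0.352031 + 0.23·0.273811 + 0.25·0.385034 = 0.342291.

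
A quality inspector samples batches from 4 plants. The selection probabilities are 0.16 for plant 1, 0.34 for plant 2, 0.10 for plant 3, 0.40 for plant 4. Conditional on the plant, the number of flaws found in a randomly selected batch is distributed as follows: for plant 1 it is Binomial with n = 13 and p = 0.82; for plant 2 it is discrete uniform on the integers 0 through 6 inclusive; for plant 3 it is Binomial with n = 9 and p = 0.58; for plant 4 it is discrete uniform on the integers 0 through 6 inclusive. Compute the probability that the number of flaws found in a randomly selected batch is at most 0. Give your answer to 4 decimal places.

0.1058

Conditional on each plant, P(X ≤ 0): 1: 2.0823e-10; 2: 0.142857; 3: 0.000406671; 4: 0.142857.
By total probability, P(X ≤ 0) = 0.16·2.0823e-10 + 0.34·0.142857 + 0.1·0.000406671 + 0.4·0.142857 = 0.105755.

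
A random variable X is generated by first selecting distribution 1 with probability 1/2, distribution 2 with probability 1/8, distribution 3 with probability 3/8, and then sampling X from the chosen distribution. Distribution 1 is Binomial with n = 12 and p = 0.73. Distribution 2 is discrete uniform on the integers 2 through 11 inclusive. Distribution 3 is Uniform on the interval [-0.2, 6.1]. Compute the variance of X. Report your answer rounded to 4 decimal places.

Per component, 1: μ=8.76, E[X²]=79.1028; 2: μ=6.5, E[X²]=50.5; 3: μ=2.95, E[X²]=12.01.
E[X] = 0.5·8.76 + 0.125·6.5 + 0.375·2.95 = 6.29875.
E[X²] = 0.5·79.1028 + 0.125·50.5 + 0.375·12.01 = 50.3676.
Var(X) = E[X²] − (E[X])² = 50.3676 − 39.6743 = 10.6934.

10.6934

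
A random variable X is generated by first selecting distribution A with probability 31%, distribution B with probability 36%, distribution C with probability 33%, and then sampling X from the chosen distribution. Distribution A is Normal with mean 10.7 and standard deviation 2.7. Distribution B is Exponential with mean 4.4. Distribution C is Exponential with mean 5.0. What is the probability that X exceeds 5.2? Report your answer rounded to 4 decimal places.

0.5306

Conditional on each component, P(X > 5.2): A: 0.979177; B: 0.306721; C: 0.353455.
By total probability, P(X > 5.2) = 0.31·0.979177 + 0.36·0.306721 + 0.33·0.353455 = 0.530604.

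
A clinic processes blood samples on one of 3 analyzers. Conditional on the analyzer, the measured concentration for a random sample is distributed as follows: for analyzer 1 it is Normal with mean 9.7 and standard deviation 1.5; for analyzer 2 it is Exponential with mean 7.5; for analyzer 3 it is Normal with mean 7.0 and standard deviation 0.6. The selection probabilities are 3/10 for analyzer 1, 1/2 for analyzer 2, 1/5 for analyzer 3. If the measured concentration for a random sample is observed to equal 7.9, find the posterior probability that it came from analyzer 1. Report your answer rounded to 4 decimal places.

0.3690

Likelihoods f(7.9 | ·): 1: 0.129457; 2: 0.0465031; 3: 0.215863.
Posterior ∝ prior × likelihood. Numerator for 1: 0.3·0.129457 = 0.0388372.
Normalizing constant: 0.3·0.129457 + 0.5·0.0465031 + 0.2·0.215863 = 0.105261.
P(1 | observation) = 0.0388372 / 0.105261 = 0.36896.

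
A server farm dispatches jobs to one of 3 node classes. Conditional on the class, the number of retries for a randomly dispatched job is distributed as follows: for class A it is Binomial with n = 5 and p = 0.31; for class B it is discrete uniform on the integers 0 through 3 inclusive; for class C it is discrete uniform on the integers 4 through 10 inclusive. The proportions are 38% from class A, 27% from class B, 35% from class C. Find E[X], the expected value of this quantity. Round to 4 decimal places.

Component means — A: 1.55; B: 1.5; C: 7.
E[X] = 0.38·1.55 + 0.27·1.5 + 0.35·7 = 3.444.

3.4440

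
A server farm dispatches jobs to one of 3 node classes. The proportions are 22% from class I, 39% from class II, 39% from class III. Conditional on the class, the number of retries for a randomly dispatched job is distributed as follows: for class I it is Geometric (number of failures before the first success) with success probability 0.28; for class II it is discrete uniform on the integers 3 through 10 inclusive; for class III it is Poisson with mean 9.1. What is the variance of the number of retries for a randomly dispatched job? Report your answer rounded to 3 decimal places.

13.626

Per component, I: μ=2.57143, E[X²]=15.7959; II: μ=6.5, E[X²]=47.5; III: μ=9.1, E[X²]=91.91.
E[X] = 0.22·2.57143 + 0.39·6.5 + 0.39·9.1 = 6.64971.
E[X²] = 0.22·15.7959 + 0.39·47.5 + 0.39·91.91 = 57.845.
Var(X) = E[X²] − (E[X])² = 57.845 − 44.2187 = 13.6263.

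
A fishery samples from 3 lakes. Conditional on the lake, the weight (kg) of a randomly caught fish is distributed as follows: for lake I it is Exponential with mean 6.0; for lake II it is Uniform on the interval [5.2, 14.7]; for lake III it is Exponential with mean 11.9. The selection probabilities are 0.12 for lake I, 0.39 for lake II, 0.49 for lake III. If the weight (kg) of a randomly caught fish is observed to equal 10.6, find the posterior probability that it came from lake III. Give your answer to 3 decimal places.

Likelihoods f(10.6 | ·): I: 0.0284836; II: 0.105263; III: 0.0344828.
Posterior ∝ prior × likelihood. Numerator for III: 0.49·0.0344828 = 0.0168966.
Normalizing constant: 0.12·0.0284836 + 0.39·0.105263 + 0.49·0.0344828 = 0.0613672.
P(III | observation) = 0.0168966 / 0.0613672 = 0.275335.

0.275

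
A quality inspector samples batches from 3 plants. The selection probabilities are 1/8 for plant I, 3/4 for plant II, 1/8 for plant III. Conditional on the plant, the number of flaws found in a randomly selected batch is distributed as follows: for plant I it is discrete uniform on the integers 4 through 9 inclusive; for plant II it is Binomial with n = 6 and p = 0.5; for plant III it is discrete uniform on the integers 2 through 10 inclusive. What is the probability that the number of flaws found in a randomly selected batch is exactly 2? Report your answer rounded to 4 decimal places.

0.1897

Conditional on each plant, P(X = 2): I: 0; II: 0.234375; III: 0.111111.
By total probability, P(X = 2) = 0.125·0 + 0.75·0.234375 + 0.125·0.111111 = 0.18967.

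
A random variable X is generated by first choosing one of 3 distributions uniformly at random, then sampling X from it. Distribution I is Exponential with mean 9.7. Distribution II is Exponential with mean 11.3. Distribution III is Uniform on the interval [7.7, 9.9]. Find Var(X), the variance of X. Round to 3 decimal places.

75.130

Per component, I: μ=9.7, E[X²]=188.18; II: μ=11.3, E[X²]=255.38; III: μ=8.8, E[X²]=77.8433.
E[X] = 0.333333·9.7 + 0.333333·11.3 + 0.333333·8.8 = 9.93333.
E[X²] = 0.333333·188.18 + 0.333333·255.38 + 0.333333·77.8433 = 173.801.
Var(X) = E[X²] − (E[X])² = 173.801 − 98.6711 = 75.13.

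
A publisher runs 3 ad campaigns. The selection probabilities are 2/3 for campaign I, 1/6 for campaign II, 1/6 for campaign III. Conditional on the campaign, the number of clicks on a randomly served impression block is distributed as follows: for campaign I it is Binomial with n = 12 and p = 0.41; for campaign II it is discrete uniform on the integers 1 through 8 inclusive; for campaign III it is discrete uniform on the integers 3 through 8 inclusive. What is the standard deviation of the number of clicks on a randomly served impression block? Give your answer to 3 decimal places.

Per component, I: μ=4.92, E[X²]=27.1092; II: μ=4.5, E[X²]=25.5; III: μ=5.5, E[X²]=33.1667.
E[X] = 0.666667·4.92 + 0.166667·4.5 + 0.166667·5.5 = 4.94667.
E[X²] = 0.666667·27.1092 + 0.166667·25.5 + 0.166667·33.1667 = 27.8506.
Var(X) = E[X²] − (E[X])² = 27.8506 − 24.4695 = 3.38107.
SD(X) = √3.38107 = 1.83877.

1.839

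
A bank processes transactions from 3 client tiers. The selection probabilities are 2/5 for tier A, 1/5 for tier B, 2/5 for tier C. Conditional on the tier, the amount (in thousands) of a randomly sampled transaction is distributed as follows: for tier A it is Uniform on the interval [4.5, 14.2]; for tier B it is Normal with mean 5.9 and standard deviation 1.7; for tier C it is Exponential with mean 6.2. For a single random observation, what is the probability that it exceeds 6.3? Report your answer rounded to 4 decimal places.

Conditional on each tier, P(X > 6.3): A: 0.814433; B: 0.40699; C: 0.361993.
By total probability, P(X > 6.3) = 0.4·0.814433 + 0.2·0.40699 + 0.4·0.361993 = 0.551969.

0.5520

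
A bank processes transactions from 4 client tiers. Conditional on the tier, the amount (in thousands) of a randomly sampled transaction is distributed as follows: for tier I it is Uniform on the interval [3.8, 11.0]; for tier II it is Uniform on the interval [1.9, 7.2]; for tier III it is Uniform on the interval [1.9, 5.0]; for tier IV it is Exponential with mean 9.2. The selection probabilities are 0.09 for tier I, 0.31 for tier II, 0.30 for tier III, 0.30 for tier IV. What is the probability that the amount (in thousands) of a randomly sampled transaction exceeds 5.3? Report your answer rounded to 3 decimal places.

0.351

Conditional on each tier, P(X > 5.3): I: 0.791667; II: 0.358491; III: 0; IV: 0.562094.
By total probability, P(X > 5.3) = 0.09·0.791667 + 0.31·0.358491 + 0.3·0 + 0.3·0.562094 = 0.35101.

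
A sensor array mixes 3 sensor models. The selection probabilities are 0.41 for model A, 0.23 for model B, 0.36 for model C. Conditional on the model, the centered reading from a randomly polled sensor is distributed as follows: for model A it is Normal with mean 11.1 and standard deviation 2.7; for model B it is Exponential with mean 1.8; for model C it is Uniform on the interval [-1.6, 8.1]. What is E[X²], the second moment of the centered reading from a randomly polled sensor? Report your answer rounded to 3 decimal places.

61.621

For each component E[X²] = Var + (mean)², giving A: 130.5; B: 6.48; C: 18.4033.
Overall E[X²] = 0.41·130.5 + 0.23·6.48 + 0.36·18.4033 = 61.6206.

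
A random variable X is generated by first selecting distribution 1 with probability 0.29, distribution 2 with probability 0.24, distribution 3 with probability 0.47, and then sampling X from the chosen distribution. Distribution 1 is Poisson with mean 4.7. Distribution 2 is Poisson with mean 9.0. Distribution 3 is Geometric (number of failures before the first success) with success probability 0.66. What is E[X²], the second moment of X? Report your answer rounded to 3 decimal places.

For each component E[X²] = Var + (mean)², giving 1: 26.79; 2: 90; 3: 1.04591.
Overall E[X²] = 0.29·26.79 + 0.24·90 + 0.47·1.04591 = 29.8607.

29.861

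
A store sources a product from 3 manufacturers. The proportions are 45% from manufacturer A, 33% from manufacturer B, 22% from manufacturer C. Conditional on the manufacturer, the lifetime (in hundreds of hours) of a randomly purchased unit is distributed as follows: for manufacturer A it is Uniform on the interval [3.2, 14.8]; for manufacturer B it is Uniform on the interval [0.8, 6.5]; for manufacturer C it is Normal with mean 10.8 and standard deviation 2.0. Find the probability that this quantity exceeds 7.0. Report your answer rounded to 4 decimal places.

0.5163

Conditional on each manufacturer, P(X > 7.0): A: 0.672414; B: 0; C: 0.971283.
By total probability, P(X > 7.0) = 0.45·0.672414 + 0.33·0 + 0.22·0.971283 = 0.516269.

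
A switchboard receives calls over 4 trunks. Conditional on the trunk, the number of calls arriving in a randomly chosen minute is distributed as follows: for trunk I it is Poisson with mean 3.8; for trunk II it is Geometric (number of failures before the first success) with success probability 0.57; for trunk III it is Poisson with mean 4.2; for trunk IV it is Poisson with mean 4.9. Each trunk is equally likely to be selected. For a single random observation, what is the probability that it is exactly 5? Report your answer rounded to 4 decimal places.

0.1237

Conditional on each trunk, P(X = 5): I: 0.147713; II: 0.00837948; III: 0.163316; IV: 0.17529.
By total probability, P(X = 5) = 0.25·0.147713 + 0.25·0.00837948 + 0.25·0.163316 + 0.25·0.17529 = 0.123674.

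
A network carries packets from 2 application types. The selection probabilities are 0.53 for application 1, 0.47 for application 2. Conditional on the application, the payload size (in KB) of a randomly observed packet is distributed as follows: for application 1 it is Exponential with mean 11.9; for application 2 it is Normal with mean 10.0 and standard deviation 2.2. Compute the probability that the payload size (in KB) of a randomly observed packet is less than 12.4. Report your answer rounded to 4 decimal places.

0.7483

Conditional on each application, P(X < 12.4): 1: 0.647257; 2: 0.862344.
By total probability, P(X < 12.4) = 0.53·0.647257 + 0.47·0.862344 = 0.748348.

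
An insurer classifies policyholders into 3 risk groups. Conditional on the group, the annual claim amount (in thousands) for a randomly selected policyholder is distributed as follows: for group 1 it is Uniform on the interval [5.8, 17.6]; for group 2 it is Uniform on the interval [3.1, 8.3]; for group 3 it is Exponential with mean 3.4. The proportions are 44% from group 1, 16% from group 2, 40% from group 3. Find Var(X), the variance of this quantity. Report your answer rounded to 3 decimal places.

Per component, 1: μ=11.7, E[X²]=148.493; 2: μ=5.7, E[X²]=34.7433; 3: μ=3.4, E[X²]=23.12.
E[X] = 0.44·11.7 + 0.16·5.7 + 0.4·3.4 = 7.42.
E[X²] = 0.44·148.493 + 0.16·34.7433 + 0.4·23.12 = 80.144.
Var(X) = E[X²] − (E[X])² = 80.144 − 55.0564 = 25.0876.

25.088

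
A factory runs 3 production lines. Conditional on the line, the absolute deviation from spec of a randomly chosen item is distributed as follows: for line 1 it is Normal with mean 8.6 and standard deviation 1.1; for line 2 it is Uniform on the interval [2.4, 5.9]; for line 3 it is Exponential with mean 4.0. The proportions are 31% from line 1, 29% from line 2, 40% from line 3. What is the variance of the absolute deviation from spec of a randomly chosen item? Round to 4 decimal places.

Per component, 1: μ=8.6, E[X²]=75.17; 2: μ=4.15, E[X²]=18.2433; 3: μ=4, E[X²]=32.
E[X] = 0.31·8.6 + 0.29·4.15 + 0.4·4 = 5.4695.
E[X²] = 0.31·75.17 + 0.29·18.2433 + 0.4·32 = 41.3933.
Var(X) = E[X²] − (E[X])² = 41.3933 − 29.9154 = 11.4778.

11.4778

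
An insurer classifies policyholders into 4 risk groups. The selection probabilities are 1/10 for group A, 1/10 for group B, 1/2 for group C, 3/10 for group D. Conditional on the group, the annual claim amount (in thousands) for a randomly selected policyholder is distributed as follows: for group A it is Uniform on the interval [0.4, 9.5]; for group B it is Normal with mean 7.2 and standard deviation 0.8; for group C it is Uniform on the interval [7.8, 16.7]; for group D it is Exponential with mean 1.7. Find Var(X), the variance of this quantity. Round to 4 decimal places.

26.8315

Per component, A: μ=4.95, E[X²]=31.4033; B: μ=7.2, E[X²]=52.48; C: μ=12.25, E[X²]=156.663; D: μ=1.7, E[X²]=5.78.
E[X] = 0.1·4.95 + 0.1·7.2 + 0.5·12.25 + 0.3·1.7 = 7.85.
E[X²] = 0.1·31.4033 + 0.1·52.48 + 0.5·156.663 + 0.3·5.78 = 88.454.
Var(X) = E[X²] − (E[X])² = 88.454 − 61.6225 = 26.8315.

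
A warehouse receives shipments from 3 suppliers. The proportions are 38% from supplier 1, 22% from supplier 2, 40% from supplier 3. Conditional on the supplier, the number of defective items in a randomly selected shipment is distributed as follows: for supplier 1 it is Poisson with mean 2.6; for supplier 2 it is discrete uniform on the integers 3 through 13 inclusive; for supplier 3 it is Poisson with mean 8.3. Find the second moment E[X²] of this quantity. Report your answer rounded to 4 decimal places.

50.7128

For each component E[X²] = Var + (mean)², giving 1: 9.36; 2: 74; 3: 77.19.
Overall E[X²] = 0.38·9.36 + 0.22·74 + 0.4·77.19 = 50.7128.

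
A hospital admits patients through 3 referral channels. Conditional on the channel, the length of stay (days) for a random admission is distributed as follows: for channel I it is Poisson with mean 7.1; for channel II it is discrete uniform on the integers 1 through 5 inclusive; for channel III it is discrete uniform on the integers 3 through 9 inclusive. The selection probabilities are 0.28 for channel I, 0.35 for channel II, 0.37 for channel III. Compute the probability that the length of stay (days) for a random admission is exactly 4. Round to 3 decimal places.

Conditional on each channel, P(X = 4): I: 0.0873638; II: 0.2; III: 0.142857.
By total probability, P(X = 4) = 0.28·0.0873638 + 0.35·0.2 + 0.37·0.142857 = 0.147319.

0.147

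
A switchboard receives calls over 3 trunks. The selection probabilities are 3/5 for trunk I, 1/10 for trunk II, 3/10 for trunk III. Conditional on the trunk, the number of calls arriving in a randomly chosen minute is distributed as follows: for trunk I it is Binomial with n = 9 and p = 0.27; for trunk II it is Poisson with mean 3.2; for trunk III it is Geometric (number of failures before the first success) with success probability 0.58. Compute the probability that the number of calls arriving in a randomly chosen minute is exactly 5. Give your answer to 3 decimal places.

Conditional on each trunk, P(X = 5): I: 0.0513429; II: 0.113979; III: 0.00758009.
By total probability, P(X = 5) = 0.6·0.0513429 + 0.1·0.113979 + 0.3·0.00758009 = 0.0444777.

0.044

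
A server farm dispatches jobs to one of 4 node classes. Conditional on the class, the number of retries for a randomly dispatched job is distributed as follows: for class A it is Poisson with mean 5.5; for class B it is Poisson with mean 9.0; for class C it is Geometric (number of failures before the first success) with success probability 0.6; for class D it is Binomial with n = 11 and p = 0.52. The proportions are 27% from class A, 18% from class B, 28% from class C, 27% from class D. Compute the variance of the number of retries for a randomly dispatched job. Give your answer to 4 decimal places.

12.4758

Per component, A: μ=5.5, E[X²]=35.75; B: μ=9, E[X²]=90; C: μ=0.666667, E[X²]=1.55556; D: μ=5.72, E[X²]=35.464.
E[X] = 0.27·5.5 + 0.18·9 + 0.28·0.666667 + 0.27·5.72 = 4.83607.
E[X²] = 0.27·35.75 + 0.18·90 + 0.28·1.55556 + 0.27·35.464 = 35.8633.
Var(X) = E[X²] − (E[X])² = 35.8633 − 23.3875 = 12.4758.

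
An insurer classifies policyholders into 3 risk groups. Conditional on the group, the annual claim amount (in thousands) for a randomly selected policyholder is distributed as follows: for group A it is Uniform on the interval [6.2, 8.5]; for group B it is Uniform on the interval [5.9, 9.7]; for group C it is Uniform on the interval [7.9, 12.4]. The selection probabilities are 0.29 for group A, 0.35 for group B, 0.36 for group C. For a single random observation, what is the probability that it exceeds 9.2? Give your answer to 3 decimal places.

0.302

Conditional on each group, P(X > 9.2): A: 0; B: 0.131579; C: 0.711111.
By total probability, P(X > 9.2) = 0.29·0 + 0.35·0.131579 + 0.36·0.711111 = 0.302053.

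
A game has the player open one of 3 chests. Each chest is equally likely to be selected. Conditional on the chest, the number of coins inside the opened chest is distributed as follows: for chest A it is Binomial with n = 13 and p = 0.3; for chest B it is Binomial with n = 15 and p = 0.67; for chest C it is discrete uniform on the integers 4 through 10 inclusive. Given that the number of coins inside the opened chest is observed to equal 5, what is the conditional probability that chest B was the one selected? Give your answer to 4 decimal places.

0.0189

Likelihoods P(X=5 | ·): A: 0.180289; B: 0.00620967; C: 0.142857.
Posterior ∝ prior × likelihood. Numerator for B: 0.333333·0.00620967 = 0.00206989.
Normalizing constant: 0.333333·0.180289 + 0.333333·0.00620967 + 0.333333·0.142857 = 0.109785.
P(B | observation) = 0.00206989 / 0.109785 = 0.018854.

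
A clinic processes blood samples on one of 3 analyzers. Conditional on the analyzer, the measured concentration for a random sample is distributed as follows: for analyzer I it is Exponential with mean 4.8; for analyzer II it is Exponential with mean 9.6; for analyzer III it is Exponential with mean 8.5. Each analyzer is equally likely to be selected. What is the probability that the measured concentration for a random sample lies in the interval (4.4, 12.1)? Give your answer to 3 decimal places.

0.341

Conditional on each analyzer, P(4.4 < X < 12.1): I: 0.319457; II: 0.348801; III: 0.355059.
By total probability, P(4.4 < X < 12.1) = 0.333333·0.319457 + 0.333333·0.348801 + 0.333333·0.355059 = 0.341106.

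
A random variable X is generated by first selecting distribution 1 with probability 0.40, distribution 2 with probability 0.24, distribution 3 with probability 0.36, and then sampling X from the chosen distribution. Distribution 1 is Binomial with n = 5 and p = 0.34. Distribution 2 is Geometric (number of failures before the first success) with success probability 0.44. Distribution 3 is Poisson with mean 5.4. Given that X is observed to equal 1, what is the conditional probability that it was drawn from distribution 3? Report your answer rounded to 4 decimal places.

Likelihoods P(X=1 | ·): 1: 0.322571; 2: 0.2464; 3: 0.0243895.
Posterior ∝ prior × likelihood. Numerator for 3: 0.36·0.0243895 = 0.00878023.
Normalizing constant: 0.4·0.322571 + 0.24·0.2464 + 0.36·0.0243895 = 0.196944.
P(3 | observation) = 0.00878023 / 0.196944 = 0.0445823.

0.0446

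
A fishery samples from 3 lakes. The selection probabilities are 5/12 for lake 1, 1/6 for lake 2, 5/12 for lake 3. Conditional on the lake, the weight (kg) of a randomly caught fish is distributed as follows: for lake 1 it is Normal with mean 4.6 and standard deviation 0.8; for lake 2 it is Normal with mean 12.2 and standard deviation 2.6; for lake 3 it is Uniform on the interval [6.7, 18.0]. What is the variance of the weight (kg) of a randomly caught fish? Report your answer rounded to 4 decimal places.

Per component, 1: μ=4.6, E[X²]=21.8; 2: μ=12.2, E[X²]=155.6; 3: μ=12.35, E[X²]=163.163.
E[X] = 0.416667·4.6 + 0.166667·12.2 + 0.416667·12.35 = 9.09583.
E[X²] = 0.416667·21.8 + 0.166667·155.6 + 0.416667·163.163 = 103.001.
Var(X) = E[X²] − (E[X])² = 103.001 − 82.7342 = 20.2672.

20.2672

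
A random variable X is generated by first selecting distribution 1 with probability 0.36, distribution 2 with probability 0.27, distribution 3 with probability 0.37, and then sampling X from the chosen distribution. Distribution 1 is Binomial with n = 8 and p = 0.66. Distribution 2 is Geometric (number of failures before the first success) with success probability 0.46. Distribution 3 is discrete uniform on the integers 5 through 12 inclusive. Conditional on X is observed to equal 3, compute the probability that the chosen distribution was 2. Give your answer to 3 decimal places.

0.426

Likelihoods P(X=3 | ·): 1: 0.07315; 2: 0.0724334; 3: 0.
Posterior ∝ prior × likelihood. Numerator for 2: 0.27·0.0724334 = 0.019557.
Normalizing constant: 0.36·0.07315 + 0.27·0.0724334 + 0.37·0 = 0.045891.
P(2 | observation) = 0.019557 / 0.045891 = 0.426162.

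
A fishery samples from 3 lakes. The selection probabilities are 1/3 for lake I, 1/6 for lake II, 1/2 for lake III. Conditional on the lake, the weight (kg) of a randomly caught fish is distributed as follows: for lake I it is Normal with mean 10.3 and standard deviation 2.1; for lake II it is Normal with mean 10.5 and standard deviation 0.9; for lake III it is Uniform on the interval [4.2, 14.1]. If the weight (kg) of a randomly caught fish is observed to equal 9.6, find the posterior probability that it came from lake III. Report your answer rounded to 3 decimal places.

0.325

Likelihoods f(9.6 | ·): I: 0.179706; II: 0.268856; III: 0.10101.
Posterior ∝ prior × likelihood. Numerator for III: 0.5·0.10101 = 0.0505051.
Normalizing constant: 0.333333·0.179706 + 0.166667·0.268856 + 0.5·0.10101 = 0.155217.
P(III | observation) = 0.0505051 / 0.155217 = 0.325384.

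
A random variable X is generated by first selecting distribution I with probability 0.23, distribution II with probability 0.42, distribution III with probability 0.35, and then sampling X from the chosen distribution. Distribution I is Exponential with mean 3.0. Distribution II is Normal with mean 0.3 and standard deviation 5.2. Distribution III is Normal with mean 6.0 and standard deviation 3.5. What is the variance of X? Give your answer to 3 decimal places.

23.919

Per component, I: μ=3, E[X²]=18; II: μ=0.3, E[X²]=27.13; III: μ=6, E[X²]=48.25.
E[X] = 0.23·3 + 0.42·0.3 + 0.35·6 = 2.916.
E[X²] = 0.23·18 + 0.42·27.13 + 0.35·48.25 = 32.4221.
Var(X) = E[X²] − (E[X])² = 32.4221 − 8.50306 = 23.919.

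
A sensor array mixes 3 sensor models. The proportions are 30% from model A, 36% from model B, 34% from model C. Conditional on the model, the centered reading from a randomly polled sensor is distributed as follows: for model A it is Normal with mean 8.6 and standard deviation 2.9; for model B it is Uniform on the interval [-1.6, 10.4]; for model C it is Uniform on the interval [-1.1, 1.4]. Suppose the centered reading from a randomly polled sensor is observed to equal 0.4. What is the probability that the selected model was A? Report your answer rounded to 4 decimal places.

Likelihoods f(0.4 | ·): A: 0.00252561; B: 0.0833333; C: 0.4.
Posterior ∝ prior × likelihood. Numerator for A: 0.3·0.00252561 = 0.000757684.
Normalizing constant: 0.3·0.00252561 + 0.36·0.0833333 + 0.34·0.4 = 0.166758.
P(A | observation) = 0.000757684 / 0.166758 = 0.00454362.

0.0045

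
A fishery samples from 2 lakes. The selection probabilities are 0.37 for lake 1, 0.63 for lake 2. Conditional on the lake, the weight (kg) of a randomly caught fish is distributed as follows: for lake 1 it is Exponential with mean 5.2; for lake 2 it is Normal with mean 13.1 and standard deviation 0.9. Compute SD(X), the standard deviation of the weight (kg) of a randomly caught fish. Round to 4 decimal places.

Per component, 1: μ=5.2, E[X²]=54.08; 2: μ=13.1, E[X²]=172.42.
E[X] = 0.37·5.2 + 0.63·13.1 = 10.177.
E[X²] = 0.37·54.08 + 0.63·172.42 = 128.634.
Var(X) = E[X²] − (E[X])² = 128.634 − 103.571 = 25.0629.
SD(X) = √25.0629 = 5.00628.

5.0063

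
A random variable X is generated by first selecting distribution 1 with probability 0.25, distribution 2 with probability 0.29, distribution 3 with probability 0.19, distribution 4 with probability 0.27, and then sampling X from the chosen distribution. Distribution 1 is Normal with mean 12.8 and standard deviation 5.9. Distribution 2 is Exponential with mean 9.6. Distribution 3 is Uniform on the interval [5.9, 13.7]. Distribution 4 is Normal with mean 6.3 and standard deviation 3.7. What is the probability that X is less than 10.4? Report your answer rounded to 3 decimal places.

0.621

Conditional on each component, P(X < 10.4): 1: 0.342085; 2: 0.661535; 3: 0.576923; 4: 0.866092.
By total probability, P(X < 10.4) = 0.25·0.342085 + 0.29·0.661535 + 0.19·0.576923 + 0.27·0.866092 = 0.620827.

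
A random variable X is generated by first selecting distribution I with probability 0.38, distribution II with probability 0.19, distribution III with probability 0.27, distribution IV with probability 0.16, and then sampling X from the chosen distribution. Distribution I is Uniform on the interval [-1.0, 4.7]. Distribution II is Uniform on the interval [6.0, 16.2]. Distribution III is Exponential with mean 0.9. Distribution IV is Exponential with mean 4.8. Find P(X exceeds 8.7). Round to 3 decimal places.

0.166

Conditional on each component, P(X > 8.7): I: 0; II: 0.735294; III: 6.33607e-05; IV: 0.163246.
By total probability, P(X > 8.7) = 0.38·0 + 0.19·0.735294 + 0.27·6.33607e-05 + 0.16·0.163246 = 0.165842.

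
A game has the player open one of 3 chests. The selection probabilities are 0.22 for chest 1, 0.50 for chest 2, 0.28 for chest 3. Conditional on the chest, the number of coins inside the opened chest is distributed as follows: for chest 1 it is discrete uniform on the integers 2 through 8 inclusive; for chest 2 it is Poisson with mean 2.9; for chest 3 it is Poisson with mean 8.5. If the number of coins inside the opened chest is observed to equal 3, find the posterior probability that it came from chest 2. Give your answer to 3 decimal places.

0.750

Likelihoods P(X=3 | ·): 1: 0.142857; 2: 0.22366; 3: 0.0208258.
Posterior ∝ prior × likelihood. Numerator for 2: 0.5·0.22366 = 0.11183.
Normalizing constant: 0.22·0.142857 + 0.5·0.22366 + 0.28·0.0208258 = 0.14909.
P(2 | observation) = 0.11183 / 0.14909 = 0.750085.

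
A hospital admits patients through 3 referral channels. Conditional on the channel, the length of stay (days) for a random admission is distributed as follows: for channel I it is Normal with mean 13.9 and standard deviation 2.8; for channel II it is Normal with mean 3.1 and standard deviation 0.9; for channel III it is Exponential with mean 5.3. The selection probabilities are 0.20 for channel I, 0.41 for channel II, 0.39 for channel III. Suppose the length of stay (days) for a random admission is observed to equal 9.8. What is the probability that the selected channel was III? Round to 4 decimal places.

Likelihoods f(9.8 | ·): I: 0.0487708; II: 4.09658e-13; III: 0.0296954.
Posterior ∝ prior × likelihood. Numerator for III: 0.39·0.0296954 = 0.0115812.
Normalizing constant: 0.2·0.0487708 + 0.41·4.09658e-13 + 0.39·0.0296954 = 0.0213354.
P(III | observation) = 0.0115812 / 0.0213354 = 0.542817.

0.5428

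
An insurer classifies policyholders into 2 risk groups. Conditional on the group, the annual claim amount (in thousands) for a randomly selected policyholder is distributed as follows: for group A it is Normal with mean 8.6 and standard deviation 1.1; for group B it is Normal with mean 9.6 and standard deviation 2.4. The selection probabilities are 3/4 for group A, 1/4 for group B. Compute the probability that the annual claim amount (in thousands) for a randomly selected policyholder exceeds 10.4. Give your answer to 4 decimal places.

Conditional on each group, P(X > 10.4): A: 0.0508818; B: 0.369441.
By total probability, P(X > 10.4) = 0.75·0.0508818 + 0.25·0.369441 = 0.130522.

0.1305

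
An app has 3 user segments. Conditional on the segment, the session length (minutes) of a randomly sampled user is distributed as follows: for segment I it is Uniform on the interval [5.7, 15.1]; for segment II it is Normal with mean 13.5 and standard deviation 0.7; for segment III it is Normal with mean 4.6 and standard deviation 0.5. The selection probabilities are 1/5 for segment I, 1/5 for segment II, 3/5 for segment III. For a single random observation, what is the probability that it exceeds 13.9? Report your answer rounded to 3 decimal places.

0.082

Conditional on each segment, P(X > 13.9): I: 0.12766; II: 0.283855; III: 0.
By total probability, P(X > 13.9) = 0.2·0.12766 + 0.2·0.283855 + 0.6·0 = 0.0823028.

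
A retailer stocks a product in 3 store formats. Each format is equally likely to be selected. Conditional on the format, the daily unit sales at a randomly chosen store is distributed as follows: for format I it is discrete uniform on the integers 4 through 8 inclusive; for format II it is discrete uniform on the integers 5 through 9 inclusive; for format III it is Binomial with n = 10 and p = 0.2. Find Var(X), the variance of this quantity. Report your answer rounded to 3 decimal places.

Per component, I: μ=6, E[X²]=38; II: μ=7, E[X²]=51; III: μ=2, E[X²]=5.6.
E[X] = 0.333333·6 + 0.333333·7 + 0.333333·2 = 5.
E[X²] = 0.333333·38 + 0.333333·51 + 0.333333·5.6 = 31.5333.
Var(X) = E[X²] − (E[X])² = 31.5333 − 25 = 6.53333.

6.533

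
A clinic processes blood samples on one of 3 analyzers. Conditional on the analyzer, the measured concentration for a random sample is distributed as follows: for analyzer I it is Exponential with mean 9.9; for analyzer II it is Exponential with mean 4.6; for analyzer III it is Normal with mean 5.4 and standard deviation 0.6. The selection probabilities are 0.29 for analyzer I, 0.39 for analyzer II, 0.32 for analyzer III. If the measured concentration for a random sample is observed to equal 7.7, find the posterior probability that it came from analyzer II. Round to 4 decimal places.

0.5390

Likelihoods f(7.7 | ·): I: 0.0464066; II: 0.0407635; III: 0.000428451.
Posterior ∝ prior × likelihood. Numerator for II: 0.39·0.0407635 = 0.0158977.
Normalizing constant: 0.29·0.0464066 + 0.39·0.0407635 + 0.32·0.000428451 = 0.0294928.
P(II | observation) = 0.0158977 / 0.0294928 = 0.539039.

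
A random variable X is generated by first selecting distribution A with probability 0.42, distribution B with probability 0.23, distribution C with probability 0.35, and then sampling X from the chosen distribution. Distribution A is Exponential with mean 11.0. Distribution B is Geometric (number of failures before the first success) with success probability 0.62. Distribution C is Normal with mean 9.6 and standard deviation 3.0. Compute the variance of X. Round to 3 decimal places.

71.410

Per component, A: μ=11, E[X²]=242; B: μ=0.612903, E[X²]=1.3642; C: μ=9.6, E[X²]=101.16.
E[X] = 0.42·11 + 0.23·0.612903 + 0.35·9.6 = 8.12097.
E[X²] = 0.42·242 + 0.23·1.3642 + 0.35·101.16 = 137.36.
Var(X) = E[X²] − (E[X])² = 137.36 − 65.9501 = 71.4096.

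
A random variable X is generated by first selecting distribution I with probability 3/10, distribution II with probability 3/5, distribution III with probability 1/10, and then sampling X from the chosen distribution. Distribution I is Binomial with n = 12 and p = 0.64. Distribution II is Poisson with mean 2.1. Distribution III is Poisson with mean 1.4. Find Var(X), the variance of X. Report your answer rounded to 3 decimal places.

9.047

Per component, I: μ=7.68, E[X²]=61.7472; II: μ=2.1, E[X²]=6.51; III: μ=1.4, E[X²]=3.36.
E[X] = 0.3·7.68 + 0.6·2.1 + 0.1·1.4 = 3.704.
E[X²] = 0.3·61.7472 + 0.6·6.51 + 0.1·3.36 = 22.7662.
Var(X) = E[X²] − (E[X])² = 22.7662 − 13.7196 = 9.04654.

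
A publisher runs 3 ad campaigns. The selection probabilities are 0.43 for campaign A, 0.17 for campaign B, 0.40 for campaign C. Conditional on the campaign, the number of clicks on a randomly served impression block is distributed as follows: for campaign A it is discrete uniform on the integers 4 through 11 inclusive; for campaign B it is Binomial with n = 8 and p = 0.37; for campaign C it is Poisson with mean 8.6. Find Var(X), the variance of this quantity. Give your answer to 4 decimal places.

Per component, A: μ=7.5, E[X²]=61.5; B: μ=2.96, E[X²]=10.6264; C: μ=8.6, E[X²]=82.56.
E[X] = 0.43·7.5 + 0.17·2.96 + 0.4·8.6 = 7.1682.
E[X²] = 0.43·61.5 + 0.17·10.6264 + 0.4·82.56 = 61.2755.
Var(X) = E[X²] − (E[X])² = 61.2755 − 51.3831 = 9.8924.

9.8924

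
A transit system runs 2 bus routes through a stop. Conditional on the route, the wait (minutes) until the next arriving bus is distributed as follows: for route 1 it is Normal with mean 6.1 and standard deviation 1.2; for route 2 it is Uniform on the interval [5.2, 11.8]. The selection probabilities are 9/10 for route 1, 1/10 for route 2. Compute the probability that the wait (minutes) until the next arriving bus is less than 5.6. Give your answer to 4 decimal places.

Conditional on each route, P(X < 5.6): 1: 0.338461; 2: 0.0606061.
By total probability, P(X < 5.6) = 0.9·0.338461 + 0.1·0.0606061 = 0.310676.

0.3107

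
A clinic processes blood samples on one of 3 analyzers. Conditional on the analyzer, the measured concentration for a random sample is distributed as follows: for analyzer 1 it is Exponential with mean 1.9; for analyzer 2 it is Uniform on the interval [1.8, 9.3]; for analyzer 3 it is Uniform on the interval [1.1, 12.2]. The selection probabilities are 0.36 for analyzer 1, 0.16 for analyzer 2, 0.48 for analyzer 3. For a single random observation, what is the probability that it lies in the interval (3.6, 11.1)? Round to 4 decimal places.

0.4990

Conditional on each analyzer, P(3.6 < X < 11.1): 1: 0.147455; 2: 0.76; 3: 0.675676.
By total probability, P(3.6 < X < 11.1) = 0.36·0.147455 + 0.16·0.76 + 0.48·0.675676 = 0.499008.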